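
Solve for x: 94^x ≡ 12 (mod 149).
23

Baby-step giant-step with step n = ⌈√149⌉ = 13.
Baby steps 94^j mod 149 (j:value) for j=0..12: 0:1, 1:94, 2:45, 3:58, 4:88, 5:77, 6:86, 7:38, 8:145, 9:71, 10:118, 11:66, 12:95.
Giant-step multiplier: 94^(-13) ≡ 94^(148-13) = 94^135 ≡ 134 (mod 149).
Giant steps γ_i = 12·134^i mod 149: γ_0=12, γ_1=118 (in table at j=10).
x = i·n + j = 1·13 + 10 = 23.
Check: 94^23 ≡ 12 (mod 149).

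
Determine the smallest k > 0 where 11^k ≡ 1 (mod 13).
12

13 is prime, so ord(11) divides φ(13) = 12.
Divisors of 12: 1, 2, 3, 4, 6, 12.
Repeated squaring: 11^1 ≡ 11, 11^2 ≡ 4, 11^4 ≡ 3, 11^8 ≡ 9 (mod 13).
Test 11^d mod 13 for each divisor d in increasing order:
11^1 ≡ 11
11^2 ≡ 4
11^3 = 11^2·11^1 ≡ 5
11^4 ≡ 3
11^6 = 11^4·11^2 ≡ 12
11^12 = 11^8·11^4 ≡ 1  ← first divisor giving 1
The order is 12.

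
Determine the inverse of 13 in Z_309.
214

gcd(13, 309) = 1, so the inverse exists.
Extended Euclidean algorithm on (309, 13):
309 = 23 × 13 + 10  ⟹  10 = (1)·309 + (-23)·13
13 = 1 × 10 + 3  ⟹  3 = (-1)·309 + (24)·13
10 = 3 × 3 + 1  ⟹  1 = (4)·309 + (-95)·13
So (-95)·13 ≡ 1 (mod 309), i.e. 13^(-1) ≡ -95 ≡ 214 (mod 309).
Check: 13 × 214 = 2782 ≡ 1 (mod 309)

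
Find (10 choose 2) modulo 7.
3

Using Lucas' theorem:
Write n=10 and k=2 in base 7:
n in base 7: [1, 3]
k in base 7: [0, 2]
C(10,2) mod 7 = ∏ C(n_i, k_i) mod 7
Digit binomials (mod 7): C(1,0) = 1; C(3,2) = 3
Product: 1 × 3 = 3 ≡ 3 (mod 7)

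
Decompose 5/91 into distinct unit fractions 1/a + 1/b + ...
1/19 + 1/433 + 1/249553 + 1/93414800161 + 1/17452649778145716451681

Greedy algorithm:
5/91: ceiling(91/5) = 19, use 1/19
4/1729: ceiling(1729/4) = 433, use 1/433
3/748657: ceiling(748657/3) = 249553, use 1/249553
2/186829600321: ceiling(186829600321/2) = 93414800161, use 1/93414800161
1/17452649778145716451681: ceiling(17452649778145716451681/1) = 17452649778145716451681, use 1/17452649778145716451681
Result: 5/91 = 1/19 + 1/433 + 1/249553 + 1/93414800161 + 1/17452649778145716451681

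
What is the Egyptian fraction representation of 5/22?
1/5 + 1/37 + 1/4070

Greedy algorithm:
5/22: ceiling(22/5) = 5, use 1/5
3/110: ceiling(110/3) = 37, use 1/37
1/4070: ceiling(4070/1) = 4070, use 1/4070
Result: 5/22 = 1/5 + 1/37 + 1/4070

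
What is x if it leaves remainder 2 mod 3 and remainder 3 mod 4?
11

Using Chinese Remainder Theorem:
M = 3 × 4 = 12
M1 = 4, M2 = 3
y1 = 4^(-1) mod 3 = 1
y2 = 3^(-1) mod 4 = 3
x = (2×4×1 + 3×3×3) mod 12 = 11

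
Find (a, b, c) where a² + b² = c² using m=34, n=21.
(715, 1428, 1597)

Euclid's formula: a = m² - n², b = 2mn, c = m² + n²
m = 34, n = 21
a = 34² - 21² = 1156 - 441 = 715
b = 2 × 34 × 21 = 1428
c = 34² + 21² = 1156 + 441 = 1597
Verification: 715² + 1428² = 511225 + 2039184 = 2550409 = 1597² ✓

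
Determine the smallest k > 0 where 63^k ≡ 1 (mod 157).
156

157 is prime, so ord(63) divides φ(157) = 156.
Divisors of 156: 1, 2, 3, 4, 6, 12, 13, 26, 39, 52, 78, 156.
Repeated squaring: 63^1 ≡ 63, 63^2 ≡ 44, 63^4 ≡ 52, 63^8 ≡ 35, 63^16 ≡ 126, 63^32 ≡ 19, 63^64 ≡ 47, 63^128 ≡ 11 (mod 157).
Test 63^d mod 157 for each divisor d in increasing order:
63^1 ≡ 63
63^2 ≡ 44
63^3 = 63^2·63^1 ≡ 103
63^4 ≡ 52
63^6 = 63^4·63^2 ≡ 90
63^12 = 63^8·63^4 ≡ 93
63^13 = 63^8·63^4·63^1 ≡ 50
63^26 = 63^16·63^8·63^2 ≡ 145
63^39 = 63^32·63^4·63^2·63^1 ≡ 28
63^52 = 63^32·63^16·63^4 ≡ 144
63^78 = 63^64·63^8·63^4·63^2 ≡ 156
63^156 = 63^128·63^16·63^8·63^4 ≡ 1  ← first divisor giving 1
The order is 156.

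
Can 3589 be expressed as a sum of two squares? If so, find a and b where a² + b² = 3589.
15² + 58² (a=15, b=58)

Factorization: 3589 = 37 × 97
By Fermat: n is sum of two squares iff every prime p ≡ 3 (mod 4) appears to even power.
All primes ≡ 3 (mod 4) appear to even power.
Search a = 0, 1, 2, … for 3589 - a² a perfect square: first hit at a = 15: 3589 - 225 = 3364 = 58².
3589 = 15² + 58² = 225 + 3364 ✓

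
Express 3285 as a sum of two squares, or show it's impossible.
6² + 57² (a=6, b=57)

Factorization: 3285 = 3^2 × 5 × 73
By Fermat: n is sum of two squares iff every prime p ≡ 3 (mod 4) appears to even power.
All primes ≡ 3 (mod 4) appear to even power.
Search a = 0, 1, 2, … for 3285 - a² a perfect square: first hit at a = 6: 3285 - 36 = 3249 = 57².
3285 = 6² + 57² = 36 + 3249 ✓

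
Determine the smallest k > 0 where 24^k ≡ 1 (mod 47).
23

47 is prime, so ord(24) divides φ(47) = 46.
Divisors of 46: 1, 2, 23, 46.
Repeated squaring: 24^1 ≡ 24, 24^2 ≡ 12, 24^4 ≡ 3, 24^8 ≡ 9, 24^16 ≡ 34, 24^32 ≡ 28 (mod 47).
Test 24^d mod 47 for each divisor d in increasing order:
24^1 ≡ 24
24^2 ≡ 12
24^23 = 24^16·24^4·24^2·24^1 ≡ 1  ← first divisor giving 1
The order is 23.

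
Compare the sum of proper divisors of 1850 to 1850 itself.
deficient

Proper divisors of 1850: sum = 1 + 2 + 5 + 10 + 25 + 37 + 50 + 74 + 185 + 370 + 925 = 1684
Since 1684 < 1850, 1850 is deficient.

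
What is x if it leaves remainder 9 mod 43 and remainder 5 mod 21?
740

Using Chinese Remainder Theorem:
M = 43 × 21 = 903
M1 = 21, M2 = 43
y1 = 21^(-1) mod 43 = 41
y2 = 43^(-1) mod 21 = 1
x = (9×21×41 + 5×43×1) mod 903 = 740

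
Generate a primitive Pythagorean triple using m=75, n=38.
(4181, 5700, 7069)

Euclid's formula: a = m² - n², b = 2mn, c = m² + n²
m = 75, n = 38
a = 75² - 38² = 5625 - 1444 = 4181
b = 2 × 75 × 38 = 5700
c = 75² + 38² = 5625 + 1444 = 7069
Verification: 4181² + 5700² = 17480761 + 32490000 = 49970761 = 7069² ✓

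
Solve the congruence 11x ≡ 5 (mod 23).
x ≡ 13 (mod 23)

gcd(11, 23) = 1, which divides 5, so solutions exist.
Find 11^(-1) mod 23 by the extended Euclidean algorithm:
23 = 2 × 11 + 1  ⟹  1 = (1)·23 + (-2)·11
So (-2)·11 ≡ 1 (mod 23), i.e. 11^(-1) ≡ -2 ≡ 21 (mod 23).
x ≡ 21 × 5 = 105 ≡ 13 (mod 23).
Check: 11 × 13 = 143 ≡ 5 (mod 23).
Unique solution: x ≡ 13 (mod 23)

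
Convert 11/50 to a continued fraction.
[0; 4, 1, 1, 5]

Euclidean algorithm steps:
11 = 0 × 50 + 11
50 = 4 × 11 + 6
11 = 1 × 6 + 5
6 = 1 × 5 + 1
5 = 5 × 1 + 0
Continued fraction: [0; 4, 1, 1, 5]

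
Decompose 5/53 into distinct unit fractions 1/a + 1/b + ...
1/11 + 1/292 + 1/170236

Greedy algorithm:
5/53: ceiling(53/5) = 11, use 1/11
2/583: ceiling(583/2) = 292, use 1/292
1/170236: ceiling(170236/1) = 170236, use 1/170236
Result: 5/53 = 1/11 + 1/292 + 1/170236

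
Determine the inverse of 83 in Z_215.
57

gcd(83, 215) = 1, so the inverse exists.
Extended Euclidean algorithm on (215, 83):
215 = 2 × 83 + 49  ⟹  49 = (1)·215 + (-2)·83
83 = 1 × 49 + 34  ⟹  34 = (-1)·215 + (3)·83
49 = 1 × 34 + 15  ⟹  15 = (2)·215 + (-5)·83
34 = 2 × 15 + 4  ⟹  4 = (-5)·215 + (13)·83
15 = 3 × 4 + 3  ⟹  3 = (17)·215 + (-44)·83
4 = 1 × 3 + 1  ⟹  1 = (-22)·215 + (57)·83
So (57)·83 ≡ 1 (mod 215), i.e. 83^(-1) ≡ 57 (mod 215).
Check: 83 × 57 = 4731 ≡ 1 (mod 215)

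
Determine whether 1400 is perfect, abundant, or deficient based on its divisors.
abundant

Proper divisors of 1400: sum = 1 + 2 + 4 + 5 + 7 + 8 + 10 + 14 + ... + 200 + 280 + 350 + 700 (23 divisors) = 2320
Since 2320 > 1400, 1400 is abundant.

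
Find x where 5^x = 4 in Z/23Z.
4

Baby-step giant-step with step n = ⌈√23⌉ = 5.
Baby steps 5^j mod 23 (j:value) for j=0..4: 0:1, 1:5, 2:2, 3:10, 4:4.
h = 4 is already in the table at j=4, so x = 4.
Check: 5^4 ≡ 4 (mod 23).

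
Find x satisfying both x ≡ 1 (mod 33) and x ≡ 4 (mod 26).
628

Using Chinese Remainder Theorem:
M = 33 × 26 = 858
M1 = 26, M2 = 33
y1 = 26^(-1) mod 33 = 14
y2 = 33^(-1) mod 26 = 15
x = (1×26×14 + 4×33×15) mod 858 = 628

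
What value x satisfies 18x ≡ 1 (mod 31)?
19

gcd(18, 31) = 1, so the inverse exists.
Extended Euclidean algorithm on (31, 18):
31 = 1 × 18 + 13  ⟹  13 = (1)·31 + (-1)·18
18 = 1 × 13 + 5  ⟹  5 = (-1)·31 + (2)·18
13 = 2 × 5 + 3  ⟹  3 = (3)·31 + (-5)·18
5 = 1 × 3 + 2  ⟹  2 = (-4)·31 + (7)·18
3 = 1 × 2 + 1  ⟹  1 = (7)·31 + (-12)·18
So (-12)·18 ≡ 1 (mod 31), i.e. 18^(-1) ≡ -12 ≡ 19 (mod 31).
Check: 18 × 19 = 342 ≡ 1 (mod 31)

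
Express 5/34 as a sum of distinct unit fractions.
1/7 + 1/238

Greedy algorithm:
5/34: ceiling(34/5) = 7, use 1/7
1/238: ceiling(238/1) = 238, use 1/238
Result: 5/34 = 1/7 + 1/238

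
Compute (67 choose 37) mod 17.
14

Using Lucas' theorem:
Write n=67 and k=37 in base 17:
n in base 17: [3, 16]
k in base 17: [2, 3]
C(67,37) mod 17 = ∏ C(n_i, k_i) mod 17
Digit binomials (mod 17): C(3,2) = 3; C(16,3) = 560 ≡ 16
Product: 3 × 16 = 48 ≡ 14 (mod 17)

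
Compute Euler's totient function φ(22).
10

22 = 2 × 11
φ(n) = n × ∏(1 - 1/p) for each prime p dividing n
φ(22) = 22 × (1 - 1/2) × (1 - 1/11) = 10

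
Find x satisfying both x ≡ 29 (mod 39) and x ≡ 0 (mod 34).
68

Using Chinese Remainder Theorem:
M = 39 × 34 = 1326
M1 = 34, M2 = 39
y1 = 34^(-1) mod 39 = 31
y2 = 39^(-1) mod 34 = 7
x = (29×34×31 + 0×39×7) mod 1326 = 68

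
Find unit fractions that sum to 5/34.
1/7 + 1/238

Greedy algorithm:
5/34: ceiling(34/5) = 7, use 1/7
1/238: ceiling(238/1) = 238, use 1/238
Result: 5/34 = 1/7 + 1/238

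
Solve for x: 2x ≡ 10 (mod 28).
x ≡ 5 (mod 14)

gcd(2, 28) = 2, which divides 10, so solutions exist.
Divide through by 2: x ≡ 5 (mod 14).
The coefficient of x is now 1, so x ≡ 5 (mod 14).
Check: 2 × 5 = 10 ≡ 10 (mod 28).
x ≡ 5 (mod 14), giving 2 solutions mod 28.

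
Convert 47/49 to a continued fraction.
[0; 1, 23, 2]

Euclidean algorithm steps:
47 = 0 × 49 + 47
49 = 1 × 47 + 2
47 = 23 × 2 + 1
2 = 2 × 1 + 0
Continued fraction: [0; 1, 23, 2]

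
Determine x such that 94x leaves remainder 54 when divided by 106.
x ≡ 22 (mod 53)

gcd(94, 106) = 2, which divides 54, so solutions exist.
Divide through by 2: 47x ≡ 27 (mod 53).
Find 47^(-1) mod 53 by the extended Euclidean algorithm:
53 = 1 × 47 + 6  ⟹  6 = (1)·53 + (-1)·47
47 = 7 × 6 + 5  ⟹  5 = (-7)·53 + (8)·47
6 = 1 × 5 + 1  ⟹  1 = (8)·53 + (-9)·47
So (-9)·47 ≡ 1 (mod 53), i.e. 47^(-1) ≡ -9 ≡ 44 (mod 53).
x ≡ 44 × 27 = 1188 ≡ 22 (mod 53).
Check: 94 × 22 = 2068 ≡ 54 (mod 106).
x ≡ 22 (mod 53), giving 2 solutions mod 106.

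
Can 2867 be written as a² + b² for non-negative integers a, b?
Not possible

Factorization: 2867 = 47 × 61
By Fermat: n is sum of two squares iff every prime p ≡ 3 (mod 4) appears to even power.
Prime(s) ≡ 3 (mod 4) with odd exponent: [(47, 1)]
Therefore 2867 cannot be expressed as a² + b².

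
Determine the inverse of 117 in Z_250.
203

gcd(117, 250) = 1, so the inverse exists.
Extended Euclidean algorithm on (250, 117):
250 = 2 × 117 + 16  ⟹  16 = (1)·250 + (-2)·117
117 = 7 × 16 + 5  ⟹  5 = (-7)·250 + (15)·117
16 = 3 × 5 + 1  ⟹  1 = (22)·250 + (-47)·117
So (-47)·117 ≡ 1 (mod 250), i.e. 117^(-1) ≡ -47 ≡ 203 (mod 250).
Check: 117 × 203 = 23751 ≡ 1 (mod 250)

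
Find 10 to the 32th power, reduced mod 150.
100

Repeated squaring. Binary of 32 = 100000.
10^1 ≡ 10 (mod 150); 10^2 ≡ 100 (mod 150); 10^4 ≡ 100 (mod 150); 10^8 ≡ 100 (mod 150); 10^16 ≡ 100 (mod 150); 10^32 ≡ 100 (mod 150)
10^32 = 10^32 ≡ 100 (mod 150)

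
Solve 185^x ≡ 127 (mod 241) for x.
187

Baby-step giant-step with step n = ⌈√241⌉ = 16.
Baby steps 185^j mod 241 (j:value) for j=0..15: 0:1, 1:185, 2:3, 3:73, 4:9, 5:219, 6:27, 7:175, 8:81, 9:43, 10:2, 11:129, 12:6, 13:146, 14:18, 15:197.
Giant-step multiplier: 185^(-16) ≡ 185^(240-16) = 185^224 ≡ 183 (mod 241).
Giant steps γ_i = 127·183^i mod 241: γ_0=127, γ_1=105, γ_2=176, γ_3=155, γ_4=168, γ_5=137, γ_6=7, γ_7=76, γ_8=171, γ_9=204, γ_10=218, γ_11=129 (in table at j=11).
x = i·n + j = 11·16 + 11 = 187.
Check: 185^187 ≡ 127 (mod 241).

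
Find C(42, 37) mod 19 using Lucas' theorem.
0

Using Lucas' theorem:
Write n=42 and k=37 in base 19:
n in base 19: [2, 4]
k in base 19: [1, 18]
C(42,37) mod 19 = ∏ C(n_i, k_i) mod 19
Digit binomials (mod 19): C(2,1) = 2; C(4,18) = 0 (k_i > n_i)
Product: 2 × 0 = 0 ≡ 0 (mod 19)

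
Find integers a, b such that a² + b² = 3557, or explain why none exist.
34² + 49² (a=34, b=49)

Factorization: 3557 = 3557
By Fermat: n is sum of two squares iff every prime p ≡ 3 (mod 4) appears to even power.
All primes ≡ 3 (mod 4) appear to even power.
Search a = 0, 1, 2, … for 3557 - a² a perfect square: first hit at a = 34: 3557 - 1156 = 2401 = 49².
3557 = 34² + 49² = 1156 + 2401 ✓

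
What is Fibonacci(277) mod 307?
233

Matrix identity: Q^n = [[F_(n+1), F_n], [F_n, F_(n-1)]] with Q = [[1,1],[1,0]].
n = 277 = 100010101₂. Square-and-multiply, entries mod 307:
Q^1 = [[1,1],[1,0]]
Q^2 = (Q^1)² = [[2,1],[1,1]]
Q^4 = (Q^2)² = [[5,3],[3,2]]
Q^8 = (Q^4)² = [[34,21],[21,13]]
Q^17 = (Q^8)²·Q = [[128,62],[62,66]]
Q^34 = (Q^17)² = [[273,55],[55,218]]
Q^69 = (Q^34)²·Q = [[179,190],[190,296]]
Q^138 = (Q^69)² = [[294,299],[299,302]]
Q^277 = (Q^138)²·Q = [[70,233],[233,144]]
F_277 mod 307 = Q^277[0][1] = 233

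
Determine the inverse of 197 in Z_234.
215

gcd(197, 234) = 1, so the inverse exists.
Extended Euclidean algorithm on (234, 197):
234 = 1 × 197 + 37  ⟹  37 = (1)·234 + (-1)·197
197 = 5 × 37 + 12  ⟹  12 = (-5)·234 + (6)·197
37 = 3 × 12 + 1  ⟹  1 = (16)·234 + (-19)·197
So (-19)·197 ≡ 1 (mod 234), i.e. 197^(-1) ≡ -19 ≡ 215 (mod 234).
Check: 197 × 215 = 42355 ≡ 1 (mod 234)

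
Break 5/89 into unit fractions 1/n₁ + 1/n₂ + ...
1/18 + 1/1602

Greedy algorithm:
5/89: ceiling(89/5) = 18, use 1/18
1/1602: ceiling(1602/1) = 1602, use 1/1602
Result: 5/89 = 1/18 + 1/1602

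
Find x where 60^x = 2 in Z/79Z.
44

Baby-step giant-step with step n = ⌈√79⌉ = 9.
Baby steps 60^j mod 79 (j:value) for j=0..8: 0:1, 1:60, 2:45, 3:14, 4:50, 5:77, 6:38, 7:68, 8:51.
Giant-step multiplier: 60^(-9) ≡ 60^(78-9) = 60^69 ≡ 15 (mod 79).
Giant steps γ_i = 2·15^i mod 79: γ_0=2, γ_1=30, γ_2=55, γ_3=35, γ_4=51 (in table at j=8).
x = i·n + j = 4·9 + 8 = 44.
Check: 60^44 ≡ 2 (mod 79).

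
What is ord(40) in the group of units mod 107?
53

107 is prime, so ord(40) divides φ(107) = 106.
Divisors of 106: 1, 2, 53, 106.
Repeated squaring: 40^1 ≡ 40, 40^2 ≡ 102, 40^4 ≡ 25, 40^8 ≡ 90, 40^16 ≡ 75, 40^32 ≡ 61, 40^64 ≡ 83 (mod 107).
Test 40^d mod 107 for each divisor d in increasing order:
40^1 ≡ 40
40^2 ≡ 102
40^53 = 40^32·40^16·40^4·40^1 ≡ 1  ← first divisor giving 1
The order is 53.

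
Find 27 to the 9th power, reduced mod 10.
7

Repeated squaring. Binary of 9 = 1001.
27^1 ≡ 7 (mod 10); 27^2 ≡ 9 (mod 10); 27^4 ≡ 1 (mod 10); 27^8 ≡ 1 (mod 10)
27^9 = 27^1 × 27^8 ≡ 7 (mod 10)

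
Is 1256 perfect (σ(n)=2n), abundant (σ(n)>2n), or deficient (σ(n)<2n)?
deficient

Proper divisors of 1256: sum = 1 + 2 + 4 + 8 + 157 + 314 + 628 = 1114
Since 1114 < 1256, 1256 is deficient.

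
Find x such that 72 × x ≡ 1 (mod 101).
94

gcd(72, 101) = 1, so the inverse exists.
Extended Euclidean algorithm on (101, 72):
101 = 1 × 72 + 29  ⟹  29 = (1)·101 + (-1)·72
72 = 2 × 29 + 14  ⟹  14 = (-2)·101 + (3)·72
29 = 2 × 14 + 1  ⟹  1 = (5)·101 + (-7)·72
So (-7)·72 ≡ 1 (mod 101), i.e. 72^(-1) ≡ -7 ≡ 94 (mod 101).
Check: 72 × 94 = 6768 ≡ 1 (mod 101)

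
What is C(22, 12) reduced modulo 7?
0

Using Lucas' theorem:
Write n=22 and k=12 in base 7:
n in base 7: [3, 1]
k in base 7: [1, 5]
C(22,12) mod 7 = ∏ C(n_i, k_i) mod 7
Digit binomials (mod 7): C(3,1) = 3; C(1,5) = 0 (k_i > n_i)
Product: 3 × 0 = 0 ≡ 0 (mod 7)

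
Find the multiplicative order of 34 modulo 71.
14

71 is prime, so ord(34) divides φ(71) = 70.
Divisors of 70: 1, 2, 5, 7, 10, 14, 35, 70.
Repeated squaring: 34^1 ≡ 34, 34^2 ≡ 20, 34^4 ≡ 45, 34^8 ≡ 37, 34^16 ≡ 20, 34^32 ≡ 45, 34^64 ≡ 37 (mod 71).
Test 34^d mod 71 for each divisor d in increasing order:
34^1 ≡ 34
34^2 ≡ 20
34^5 = 34^4·34^1 ≡ 39
34^7 = 34^4·34^2·34^1 ≡ 70
34^10 = 34^8·34^2 ≡ 30
34^14 = 34^8·34^4·34^2 ≡ 1  ← first divisor giving 1
The order is 14.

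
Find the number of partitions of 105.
342325709

p(n) counts ways to write n as a sum of positive integers (order ignored).
Euler's pentagonal recurrence: p(k) = p(k-1) + p(k-2) - p(k-5) - p(k-7) + p(k-12) + p(k-15) - ... (offsets j(3j∓1)/2, signs ++--, p(0)=1, p(<0)=0).
DP table for k = 0..104: p(0)=1, p(1)=1, p(2)=2, p(3)=3, p(4)=5, p(5)=7, p(6)=11, p(7)=15, p(8)=22, p(9)=30, p(10)=42, p(11)=56, p(12)=77, p(13)=101, p(14)=135, p(15)=176, p(16)=231, p(17)=297, p(18)=385, p(19)=490, p(20)=627, p(21)=792, p(22)=1002, p(23)=1255, p(24)=1575, p(25)=1958, p(26)=2436, p(27)=3010, p(28)=3718, p(29)=4565, p(30)=5604, p(31)=6842, p(32)=8349, p(33)=10143, p(34)=12310, p(35)=14883, p(36)=17977, p(37)=21637, p(38)=26015, p(39)=31185, p(40)=37338, p(41)=44583, p(42)=53174, p(43)=63261, p(44)=75175, p(45)=89134, p(46)=105558, p(47)=124754, p(48)=147273, p(49)=173525, p(50)=204226, p(51)=239943, p(52)=281589, p(53)=329931, p(54)=386155, p(55)=451276, p(56)=526823, p(57)=614154, p(58)=715220, p(59)=831820, p(60)=966467, p(61)=1121505, p(62)=1300156, p(63)=1505499, p(64)=1741630, p(65)=2012558, p(66)=2323520, p(67)=2679689, p(68)=3087735, p(69)=3554345, p(70)=4087968, p(71)=4697205, p(72)=5392783, p(73)=6185689, p(74)=7089500, p(75)=8118264, p(76)=9289091, p(77)=10619863, p(78)=12132164, p(79)=13848650, p(80)=15796476, p(81)=18004327, p(82)=20506255, p(83)=23338469, p(84)=26543660, p(85)=30167357, p(86)=34262962, p(87)=38887673, p(88)=44108109, p(89)=49995925, p(90)=56634173, p(91)=64112359, p(92)=72533807, p(93)=82010177, p(94)=92669720, p(95)=104651419, p(96)=118114304, p(97)=133230930, p(98)=150198136, p(99)=169229875, p(100)=190569292, p(101)=214481126, p(102)=241265379, p(103)=271248950, p(104)=304801365.
Final step: p(105) = p(104) + p(103) - p(100) - p(98) + p(93) + p(90) - p(83) - p(79) + p(70) + p(65) - p(54) - p(48) + p(35) + p(28) - p(13) - p(5)
= 304801365 + 271248950 - 190569292 - 150198136 + 82010177 + 56634173 - 23338469 - 13848650 + 4087968 + 2012558 - 386155 - 147273 + 14883 + 3718 - 101 - 7
= 342325709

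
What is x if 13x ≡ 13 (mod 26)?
x ≡ 1 (mod 2)

gcd(13, 26) = 13, which divides 13, so solutions exist.
Divide through by 13: x ≡ 1 (mod 2).
The coefficient of x is now 1, so x ≡ 1 (mod 2).
Check: 13 × 1 = 13 ≡ 13 (mod 26).
x ≡ 1 (mod 2), giving 13 solutions mod 26.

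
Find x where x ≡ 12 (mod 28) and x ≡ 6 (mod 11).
292

Using Chinese Remainder Theorem:
M = 28 × 11 = 308
M1 = 11, M2 = 28
y1 = 11^(-1) mod 28 = 23
y2 = 28^(-1) mod 11 = 2
x = (12×11×23 + 6×28×2) mod 308 = 292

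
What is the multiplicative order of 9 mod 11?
5

11 is prime, so ord(9) divides φ(11) = 10.
Divisors of 10: 1, 2, 5, 10.
Repeated squaring: 9^1 ≡ 9, 9^2 ≡ 4, 9^4 ≡ 5, 9^8 ≡ 3 (mod 11).
Test 9^d mod 11 for each divisor d in increasing order:
9^1 ≡ 9
9^2 ≡ 4
9^5 = 9^4·9^1 ≡ 1  ← first divisor giving 1
The order is 5.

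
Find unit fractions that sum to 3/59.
1/20 + 1/1180

Greedy algorithm:
3/59: ceiling(59/3) = 20, use 1/20
1/1180: ceiling(1180/1) = 1180, use 1/1180
Result: 3/59 = 1/20 + 1/1180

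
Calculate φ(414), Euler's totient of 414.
132

414 = 2 × 3^2 × 23
φ(n) = n × ∏(1 - 1/p) for each prime p dividing n
φ(414) = 414 × (1 - 1/2) × (1 - 1/3) × (1 - 1/23) = 132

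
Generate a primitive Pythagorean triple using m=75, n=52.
(2921, 7800, 8329)

Euclid's formula: a = m² - n², b = 2mn, c = m² + n²
m = 75, n = 52
a = 75² - 52² = 5625 - 2704 = 2921
b = 2 × 75 × 52 = 7800
c = 75² + 52² = 5625 + 2704 = 8329
Verification: 2921² + 7800² = 8532241 + 60840000 = 69372241 = 8329² ✓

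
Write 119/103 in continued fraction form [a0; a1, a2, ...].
[1; 6, 2, 3, 2]

Euclidean algorithm steps:
119 = 1 × 103 + 16
103 = 6 × 16 + 7
16 = 2 × 7 + 2
7 = 3 × 2 + 1
2 = 2 × 1 + 0
Continued fraction: [1; 6, 2, 3, 2]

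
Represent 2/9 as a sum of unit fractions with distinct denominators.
1/5 + 1/45

Greedy algorithm:
2/9: ceiling(9/2) = 5, use 1/5
1/45: ceiling(45/1) = 45, use 1/45
Result: 2/9 = 1/5 + 1/45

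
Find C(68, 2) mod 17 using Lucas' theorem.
0

Using Lucas' theorem:
Write n=68 and k=2 in base 17:
n in base 17: [4, 0]
k in base 17: [0, 2]
C(68,2) mod 17 = ∏ C(n_i, k_i) mod 17
Digit binomials (mod 17): C(4,0) = 1; C(0,2) = 0 (k_i > n_i)
Product: 1 × 0 = 0 ≡ 0 (mod 17)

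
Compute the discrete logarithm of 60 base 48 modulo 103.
58

Baby-step giant-step with step n = ⌈√103⌉ = 11.
Baby steps 48^j mod 103 (j:value) for j=0..10: 0:1, 1:48, 2:38, 3:73, 4:2, 5:96, 6:76, 7:43, 8:4, 9:89, 10:49.
Giant-step multiplier: 48^(-11) ≡ 48^(102-11) = 48^91 ≡ 6 (mod 103).
Giant steps γ_i = 60·6^i mod 103: γ_0=60, γ_1=51, γ_2=100, γ_3=85, γ_4=98, γ_5=73 (in table at j=3).
x = i·n + j = 5·11 + 3 = 58.
Check: 48^58 ≡ 60 (mod 103).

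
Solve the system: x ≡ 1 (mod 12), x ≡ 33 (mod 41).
361

Using Chinese Remainder Theorem:
M = 12 × 41 = 492
M1 = 41, M2 = 12
y1 = 41^(-1) mod 12 = 5
y2 = 12^(-1) mod 41 = 24
x = (1×41×5 + 33×12×24) mod 492 = 361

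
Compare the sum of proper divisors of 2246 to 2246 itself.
deficient

Proper divisors of 2246: sum = 1 + 2 + 1123 = 1126
Since 1126 < 2246, 2246 is deficient.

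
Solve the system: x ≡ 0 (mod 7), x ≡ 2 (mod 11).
35

Using Chinese Remainder Theorem:
M = 7 × 11 = 77
M1 = 11, M2 = 7
y1 = 11^(-1) mod 7 = 2
y2 = 7^(-1) mod 11 = 8
x = (0×11×2 + 2×7×8) mod 77 = 35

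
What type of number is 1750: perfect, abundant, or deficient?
abundant

Proper divisors of 1750: sum = 1 + 2 + 5 + 7 + 10 + 14 + 25 + 35 + 50 + 70 + 125 + 175 + 250 + 350 + 875 = 1994
Since 1994 > 1750, 1750 is abundant.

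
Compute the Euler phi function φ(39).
24

39 = 3 × 13
φ(n) = n × ∏(1 - 1/p) for each prime p dividing n
φ(39) = 39 × (1 - 1/3) × (1 - 1/13) = 24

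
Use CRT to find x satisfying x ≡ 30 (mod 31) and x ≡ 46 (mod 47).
1456

Using Chinese Remainder Theorem:
M = 31 × 47 = 1457
M1 = 47, M2 = 31
y1 = 47^(-1) mod 31 = 2
y2 = 31^(-1) mod 47 = 44
x = (30×47×2 + 46×31×44) mod 1457 = 1456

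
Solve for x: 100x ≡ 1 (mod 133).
4

gcd(100, 133) = 1, so the inverse exists.
Extended Euclidean algorithm on (133, 100):
133 = 1 × 100 + 33  ⟹  33 = (1)·133 + (-1)·100
100 = 3 × 33 + 1  ⟹  1 = (-3)·133 + (4)·100
So (4)·100 ≡ 1 (mod 133), i.e. 100^(-1) ≡ 4 (mod 133).
Check: 100 × 4 = 400 ≡ 1 (mod 133)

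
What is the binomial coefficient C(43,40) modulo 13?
4

Using Lucas' theorem:
Write n=43 and k=40 in base 13:
n in base 13: [3, 4]
k in base 13: [3, 1]
C(43,40) mod 13 = ∏ C(n_i, k_i) mod 13
Digit binomials (mod 13): C(3,3) = 1; C(4,1) = 4
Product: 1 × 4 = 4 ≡ 4 (mod 13)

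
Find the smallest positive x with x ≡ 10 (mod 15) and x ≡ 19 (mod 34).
325

Using Chinese Remainder Theorem:
M = 15 × 34 = 510
M1 = 34, M2 = 15
y1 = 34^(-1) mod 15 = 4
y2 = 15^(-1) mod 34 = 25
x = (10×34×4 + 19×15×25) mod 510 = 325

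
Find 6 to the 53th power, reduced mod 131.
56

Repeated squaring. Binary of 53 = 110101.
6^1 ≡ 6 (mod 131); 6^2 ≡ 36 (mod 131); 6^4 ≡ 117 (mod 131); 6^8 ≡ 65 (mod 131); 6^16 ≡ 33 (mod 131); 6^32 ≡ 41 (mod 131)
6^53 = 6^1 × 6^4 × 6^16 × 6^32 ≡ 56 (mod 131)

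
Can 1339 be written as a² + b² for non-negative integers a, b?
Not possible

Factorization: 1339 = 13 × 103
By Fermat: n is sum of two squares iff every prime p ≡ 3 (mod 4) appears to even power.
Prime(s) ≡ 3 (mod 4) with odd exponent: [(103, 1)]
Therefore 1339 cannot be expressed as a² + b².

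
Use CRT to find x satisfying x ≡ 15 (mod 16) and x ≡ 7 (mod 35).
287

Using Chinese Remainder Theorem:
M = 16 × 35 = 560
M1 = 35, M2 = 16
y1 = 35^(-1) mod 16 = 11
y2 = 16^(-1) mod 35 = 11
x = (15×35×11 + 7×16×11) mod 560 = 287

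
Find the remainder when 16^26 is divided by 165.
16

Repeated squaring. Binary of 26 = 11010.
16^1 ≡ 16 (mod 165); 16^2 ≡ 91 (mod 165); 16^4 ≡ 31 (mod 165); 16^8 ≡ 136 (mod 165); 16^16 ≡ 16 (mod 165)
16^26 = 16^2 × 16^8 × 16^16 ≡ 16 (mod 165)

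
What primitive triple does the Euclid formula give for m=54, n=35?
(1691, 3780, 4141)

Euclid's formula: a = m² - n², b = 2mn, c = m² + n²
m = 54, n = 35
a = 54² - 35² = 2916 - 1225 = 1691
b = 2 × 54 × 35 = 3780
c = 54² + 35² = 2916 + 1225 = 4141
Verification: 1691² + 3780² = 2859481 + 14288400 = 17147881 = 4141² ✓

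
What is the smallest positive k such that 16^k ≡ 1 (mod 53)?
13

53 is prime, so ord(16) divides φ(53) = 52.
Divisors of 52: 1, 2, 4, 13, 26, 52.
Repeated squaring: 16^1 ≡ 16, 16^2 ≡ 44, 16^4 ≡ 28, 16^8 ≡ 42, 16^16 ≡ 15, 16^32 ≡ 13 (mod 53).
Test 16^d mod 53 for each divisor d in increasing order:
16^1 ≡ 16
16^2 ≡ 44
16^4 ≡ 28
16^13 = 16^8·16^4·16^1 ≡ 1  ← first divisor giving 1
The order is 13.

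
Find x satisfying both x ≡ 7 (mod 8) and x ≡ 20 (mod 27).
47

Using Chinese Remainder Theorem:
M = 8 × 27 = 216
M1 = 27, M2 = 8
y1 = 27^(-1) mod 8 = 3
y2 = 8^(-1) mod 27 = 17
x = (7×27×3 + 20×8×17) mod 216 = 47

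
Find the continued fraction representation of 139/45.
[3; 11, 4]

Euclidean algorithm steps:
139 = 3 × 45 + 4
45 = 11 × 4 + 1
4 = 4 × 1 + 0
Continued fraction: [3; 11, 4]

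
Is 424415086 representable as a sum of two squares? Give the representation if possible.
Not possible

Factorization: 424415086 = 2 × 37 × 179^3
By Fermat: n is sum of two squares iff every prime p ≡ 3 (mod 4) appears to even power.
Prime(s) ≡ 3 (mod 4) with odd exponent: [(179, 3)]
Therefore 424415086 cannot be expressed as a² + b².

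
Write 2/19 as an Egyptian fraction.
1/10 + 1/190

Greedy algorithm:
2/19: ceiling(19/2) = 10, use 1/10
1/190: ceiling(190/1) = 190, use 1/190
Result: 2/19 = 1/10 + 1/190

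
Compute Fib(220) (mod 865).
230

Matrix identity: Q^n = [[F_(n+1), F_n], [F_n, F_(n-1)]] with Q = [[1,1],[1,0]].
n = 220 = 11011100₂. Square-and-multiply, entries mod 865:
Q^1 = [[1,1],[1,0]]
Q^3 = (Q^1)²·Q = [[3,2],[2,1]]
Q^6 = (Q^3)² = [[13,8],[8,5]]
Q^13 = (Q^6)²·Q = [[377,233],[233,144]]
Q^27 = (Q^13)²·Q = [[356,63],[63,293]]
Q^55 = (Q^27)²·Q = [[322,90],[90,232]]
Q^110 = (Q^55)² = [[199,555],[555,509]]
Q^220 = (Q^110)² = [[761,230],[230,531]]
F_220 mod 865 = Q^220[0][1] = 230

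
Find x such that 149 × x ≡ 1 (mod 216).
29

gcd(149, 216) = 1, so the inverse exists.
Extended Euclidean algorithm on (216, 149):
216 = 1 × 149 + 67  ⟹  67 = (1)·216 + (-1)·149
149 = 2 × 67 + 15  ⟹  15 = (-2)·216 + (3)·149
67 = 4 × 15 + 7  ⟹  7 = (9)·216 + (-13)·149
15 = 2 × 7 + 1  ⟹  1 = (-20)·216 + (29)·149
So (29)·149 ≡ 1 (mod 216), i.e. 149^(-1) ≡ 29 (mod 216).
Check: 149 × 29 = 4321 ≡ 1 (mod 216)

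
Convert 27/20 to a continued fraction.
[1; 2, 1, 6]

Euclidean algorithm steps:
27 = 1 × 20 + 7
20 = 2 × 7 + 6
7 = 1 × 6 + 1
6 = 6 × 1 + 0
Continued fraction: [1; 2, 1, 6]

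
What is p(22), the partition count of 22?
1002

p(n) counts ways to write n as a sum of positive integers (order ignored).
Euler's pentagonal recurrence: p(k) = p(k-1) + p(k-2) - p(k-5) - p(k-7) + p(k-12) + p(k-15) - ... (offsets j(3j∓1)/2, signs ++--, p(0)=1, p(<0)=0).
DP table for k = 0..21: p(0)=1, p(1)=1, p(2)=2, p(3)=3, p(4)=5, p(5)=7, p(6)=11, p(7)=15, p(8)=22, p(9)=30, p(10)=42, p(11)=56, p(12)=77, p(13)=101, p(14)=135, p(15)=176, p(16)=231, p(17)=297, p(18)=385, p(19)=490, p(20)=627, p(21)=792.
Final step: p(22) = p(21) + p(20) - p(17) - p(15) + p(10) + p(7) - p(0)
= 792 + 627 - 297 - 176 + 42 + 15 - 1
= 1002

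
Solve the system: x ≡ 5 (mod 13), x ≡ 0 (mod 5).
5

Using Chinese Remainder Theorem:
M = 13 × 5 = 65
M1 = 5, M2 = 13
y1 = 5^(-1) mod 13 = 8
y2 = 13^(-1) mod 5 = 2
x = (5×5×8 + 0×13×2) mod 65 = 5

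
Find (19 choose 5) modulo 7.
1

Using Lucas' theorem:
Write n=19 and k=5 in base 7:
n in base 7: [2, 5]
k in base 7: [0, 5]
C(19,5) mod 7 = ∏ C(n_i, k_i) mod 7
Digit binomials (mod 7): C(2,0) = 1; C(5,5) = 1
Product: 1 × 1 = 1 ≡ 1 (mod 7)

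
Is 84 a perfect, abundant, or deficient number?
abundant

Proper divisors of 84: sum = 1 + 2 + 3 + 4 + 6 + 7 + 12 + 14 + 21 + 28 + 42 = 140
Since 140 > 84, 84 is abundant.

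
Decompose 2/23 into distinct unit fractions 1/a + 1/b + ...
1/12 + 1/276

Greedy algorithm:
2/23: ceiling(23/2) = 12, use 1/12
1/276: ceiling(276/1) = 276, use 1/276
Result: 2/23 = 1/12 + 1/276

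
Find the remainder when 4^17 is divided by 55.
49

Repeated squaring. Binary of 17 = 10001.
4^1 ≡ 4 (mod 55); 4^2 ≡ 16 (mod 55); 4^4 ≡ 36 (mod 55); 4^8 ≡ 31 (mod 55); 4^16 ≡ 26 (mod 55)
4^17 = 4^1 × 4^16 ≡ 49 (mod 55)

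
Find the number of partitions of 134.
8149040695

p(n) counts ways to write n as a sum of positive integers (order ignored).
Euler's pentagonal recurrence: p(k) = p(k-1) + p(k-2) - p(k-5) - p(k-7) + p(k-12) + p(k-15) - ... (offsets j(3j∓1)/2, signs ++--, p(0)=1, p(<0)=0).
DP table for k = 0..133: p(0)=1, p(1)=1, p(2)=2, p(3)=3, p(4)=5, p(5)=7, p(6)=11, p(7)=15, p(8)=22, p(9)=30, p(10)=42, p(11)=56, p(12)=77, p(13)=101, p(14)=135, p(15)=176, p(16)=231, p(17)=297, p(18)=385, p(19)=490, p(20)=627, p(21)=792, p(22)=1002, p(23)=1255, p(24)=1575, p(25)=1958, p(26)=2436, p(27)=3010, p(28)=3718, p(29)=4565, p(30)=5604, p(31)=6842, p(32)=8349, p(33)=10143, p(34)=12310, p(35)=14883, p(36)=17977, p(37)=21637, p(38)=26015, p(39)=31185, p(40)=37338, p(41)=44583, p(42)=53174, p(43)=63261, p(44)=75175, p(45)=89134, p(46)=105558, p(47)=124754, p(48)=147273, p(49)=173525, p(50)=204226, p(51)=239943, p(52)=281589, p(53)=329931, p(54)=386155, p(55)=451276, p(56)=526823, p(57)=614154, p(58)=715220, p(59)=831820, p(60)=966467, p(61)=1121505, p(62)=1300156, p(63)=1505499, p(64)=1741630, p(65)=2012558, p(66)=2323520, p(67)=2679689, p(68)=3087735, p(69)=3554345, p(70)=4087968, p(71)=4697205, p(72)=5392783, p(73)=6185689, p(74)=7089500, p(75)=8118264, p(76)=9289091, p(77)=10619863, p(78)=12132164, p(79)=13848650, p(80)=15796476, p(81)=18004327, p(82)=20506255, p(83)=23338469, p(84)=26543660, p(85)=30167357, p(86)=34262962, p(87)=38887673, p(88)=44108109, p(89)=49995925, p(90)=56634173, p(91)=64112359, p(92)=72533807, p(93)=82010177, p(94)=92669720, p(95)=104651419, p(96)=118114304, p(97)=133230930, p(98)=150198136, p(99)=169229875, p(100)=190569292, p(101)=214481126, p(102)=241265379, p(103)=271248950, p(104)=304801365, p(105)=342325709, p(106)=384276336, p(107)=431149389, p(108)=483502844, p(109)=541946240, p(110)=607163746, p(111)=679903203, p(112)=761002156, p(113)=851376628, p(114)=952050665, p(115)=1064144451, p(116)=1188908248, p(117)=1327710076, p(118)=1482074143, p(119)=1653668665, p(120)=1844349560, p(121)=2056148051, p(122)=2291320912, p(123)=2552338241, p(124)=2841940500, p(125)=3163127352, p(126)=3519222692, p(127)=3913864295, p(128)=4351078600, p(129)=4835271870, p(130)=5371315400, p(131)=5964539504, p(132)=6620830889, p(133)=7346629512.
Final step: p(134) = p(133) + p(132) - p(129) - p(127) + p(122) + p(119) - p(112) - p(108) + p(99) + p(94) - p(83) - p(77) + p(64) + p(57) - p(42) - p(34) + p(17) + p(8)
= 7346629512 + 6620830889 - 4835271870 - 3913864295 + 2291320912 + 1653668665 - 761002156 - 483502844 + 169229875 + 92669720 - 23338469 - 10619863 + 1741630 + 614154 - 53174 - 12310 + 297 + 22
= 8149040695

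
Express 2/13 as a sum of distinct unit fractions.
1/7 + 1/91

Greedy algorithm:
2/13: ceiling(13/2) = 7, use 1/7
1/91: ceiling(91/1) = 91, use 1/91
Result: 2/13 = 1/7 + 1/91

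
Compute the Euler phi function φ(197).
196

197 = 197
φ(n) = n × ∏(1 - 1/p) for each prime p dividing n
φ(197) = 197 × (1 - 1/197) = 196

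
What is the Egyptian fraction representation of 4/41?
1/11 + 1/151 + 1/34051 + 1/2318907151

Greedy algorithm:
4/41: ceiling(41/4) = 11, use 1/11
3/451: ceiling(451/3) = 151, use 1/151
2/68101: ceiling(68101/2) = 34051, use 1/34051
1/2318907151: ceiling(2318907151/1) = 2318907151, use 1/2318907151
Result: 4/41 = 1/11 + 1/151 + 1/34051 + 1/2318907151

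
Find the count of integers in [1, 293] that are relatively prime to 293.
292

293 = 293
φ(n) = n × ∏(1 - 1/p) for each prime p dividing n
φ(293) = 293 × (1 - 1/293) = 292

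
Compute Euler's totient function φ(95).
72

95 = 5 × 19
φ(n) = n × ∏(1 - 1/p) for each prime p dividing n
φ(95) = 95 × (1 - 1/5) × (1 - 1/19) = 72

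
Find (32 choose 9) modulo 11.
10

Using Lucas' theorem:
Write n=32 and k=9 in base 11:
n in base 11: [2, 10]
k in base 11: [0, 9]
C(32,9) mod 11 = ∏ C(n_i, k_i) mod 11
Digit binomials (mod 11): C(2,0) = 1; C(10,9) = 10
Product: 1 × 10 = 10 ≡ 10 (mod 11)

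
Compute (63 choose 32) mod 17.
0

Using Lucas' theorem:
Write n=63 and k=32 in base 17:
n in base 17: [3, 12]
k in base 17: [1, 15]
C(63,32) mod 17 = ∏ C(n_i, k_i) mod 17
Digit binomials (mod 17): C(3,1) = 3; C(12,15) = 0 (k_i > n_i)
Product: 3 × 0 = 0 ≡ 0 (mod 17)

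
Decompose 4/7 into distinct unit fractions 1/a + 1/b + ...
1/2 + 1/14

Greedy algorithm:
4/7: ceiling(7/4) = 2, use 1/2
1/14: ceiling(14/1) = 14, use 1/14
Result: 4/7 = 1/2 + 1/14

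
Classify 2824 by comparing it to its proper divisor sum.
deficient

Proper divisors of 2824: sum = 1 + 2 + 4 + 8 + 353 + 706 + 1412 = 2486
Since 2486 < 2824, 2824 is deficient.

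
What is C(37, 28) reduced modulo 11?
0

Using Lucas' theorem:
Write n=37 and k=28 in base 11:
n in base 11: [3, 4]
k in base 11: [2, 6]
C(37,28) mod 11 = ∏ C(n_i, k_i) mod 11
Digit binomials (mod 11): C(3,2) = 3; C(4,6) = 0 (k_i > n_i)
Product: 3 × 0 = 0 ≡ 0 (mod 11)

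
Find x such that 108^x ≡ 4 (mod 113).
88

Baby-step giant-step with step n = ⌈√113⌉ = 11.
Baby steps 108^j mod 113 (j:value) for j=0..10: 0:1, 1:108, 2:25, 3:101, 4:60, 5:39, 6:31, 7:71, 8:97, 9:80, 10:52.
Giant-step multiplier: 108^(-11) ≡ 108^(112-11) = 108^101 ≡ 103 (mod 113).
Giant steps γ_i = 4·103^i mod 113: γ_0=4, γ_1=73, γ_2=61, γ_3=68, γ_4=111, γ_5=20, γ_6=26, γ_7=79, γ_8=1 (in table at j=0).
x = i·n + j = 8·11 + 0 = 88.
Check: 108^88 ≡ 4 (mod 113).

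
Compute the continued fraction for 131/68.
[1; 1, 12, 1, 1, 2]

Euclidean algorithm steps:
131 = 1 × 68 + 63
68 = 1 × 63 + 5
63 = 12 × 5 + 3
5 = 1 × 3 + 2
3 = 1 × 2 + 1
2 = 2 × 1 + 0
Continued fraction: [1; 1, 12, 1, 1, 2]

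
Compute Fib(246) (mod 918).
332

Matrix identity: Q^n = [[F_(n+1), F_n], [F_n, F_(n-1)]] with Q = [[1,1],[1,0]].
n = 246 = 11110110₂. Square-and-multiply, entries mod 918:
Q^1 = [[1,1],[1,0]]
Q^3 = (Q^1)²·Q = [[3,2],[2,1]]
Q^7 = (Q^3)²·Q = [[21,13],[13,8]]
Q^15 = (Q^7)²·Q = [[69,610],[610,377]]
Q^30 = (Q^15)² = [[481,332],[332,149]]
Q^61 = (Q^30)²·Q = [[863,89],[89,774]]
Q^123 = (Q^61)²·Q = [[579,848],[848,649]]
Q^246 = (Q^123)² = [[481,332],[332,149]]
F_246 mod 918 = Q^246[0][1] = 332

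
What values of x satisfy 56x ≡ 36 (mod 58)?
x ≡ 11 (mod 29)

gcd(56, 58) = 2, which divides 36, so solutions exist.
Divide through by 2: 28x ≡ 18 (mod 29).
Find 28^(-1) mod 29 by the extended Euclidean algorithm:
29 = 1 × 28 + 1  ⟹  1 = (1)·29 + (-1)·28
So (-1)·28 ≡ 1 (mod 29), i.e. 28^(-1) ≡ -1 ≡ 28 (mod 29).
x ≡ 28 × 18 = 504 ≡ 11 (mod 29).
Check: 56 × 11 = 616 ≡ 36 (mod 58).
x ≡ 11 (mod 29), giving 2 solutions mod 58.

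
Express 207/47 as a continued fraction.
[4; 2, 2, 9]

Euclidean algorithm steps:
207 = 4 × 47 + 19
47 = 2 × 19 + 9
19 = 2 × 9 + 1
9 = 9 × 1 + 0
Continued fraction: [4; 2, 2, 9]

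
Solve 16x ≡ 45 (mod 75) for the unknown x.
x ≡ 45 (mod 75)

gcd(16, 75) = 1, which divides 45, so solutions exist.
Find 16^(-1) mod 75 by the extended Euclidean algorithm:
75 = 4 × 16 + 11  ⟹  11 = (1)·75 + (-4)·16
16 = 1 × 11 + 5  ⟹  5 = (-1)·75 + (5)·16
11 = 2 × 5 + 1  ⟹  1 = (3)·75 + (-14)·16
So (-14)·16 ≡ 1 (mod 75), i.e. 16^(-1) ≡ -14 ≡ 61 (mod 75).
x ≡ 61 × 45 = 2745 ≡ 45 (mod 75).
Check: 16 × 45 = 720 ≡ 45 (mod 75).
Unique solution: x ≡ 45 (mod 75)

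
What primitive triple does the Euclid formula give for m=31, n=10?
(861, 620, 1061)

Euclid's formula: a = m² - n², b = 2mn, c = m² + n²
m = 31, n = 10
a = 31² - 10² = 961 - 100 = 861
b = 2 × 31 × 10 = 620
c = 31² + 10² = 961 + 100 = 1061
Verification: 861² + 620² = 741321 + 384400 = 1125721 = 1061² ✓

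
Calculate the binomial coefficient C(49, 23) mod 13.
3

Using Lucas' theorem:
Write n=49 and k=23 in base 13:
n in base 13: [3, 10]
k in base 13: [1, 10]
C(49,23) mod 13 = ∏ C(n_i, k_i) mod 13
Digit binomials (mod 13): C(3,1) = 3; C(10,10) = 1
Product: 3 × 1 = 3 ≡ 3 (mod 13)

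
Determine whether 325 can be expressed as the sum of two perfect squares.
1² + 18² (a=1, b=18)

Factorization: 325 = 5^2 × 13
By Fermat: n is sum of two squares iff every prime p ≡ 3 (mod 4) appears to even power.
All primes ≡ 3 (mod 4) appear to even power.
Search a = 0, 1, 2, … for 325 - a² a perfect square: first hit at a = 1: 325 - 1 = 324 = 18².
325 = 1² + 18² = 1 + 324 ✓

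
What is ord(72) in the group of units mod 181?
36

181 is prime, so ord(72) divides φ(181) = 180.
Divisors of 180: 1, 2, 3, 4, 5, 6, 9, 10, 12, 15, 18, 20, 30, 36, 45, 60, 90, 180.
Repeated squaring: 72^1 ≡ 72, 72^2 ≡ 116, 72^4 ≡ 62, 72^8 ≡ 43, 72^16 ≡ 39, 72^32 ≡ 73, 72^64 ≡ 80, 72^128 ≡ 65 (mod 181).
Test 72^d mod 181 for each divisor d in increasing order:
72^1 ≡ 72
72^2 ≡ 116
72^3 = 72^2·72^1 ≡ 26
72^4 ≡ 62
72^5 = 72^4·72^1 ≡ 120
72^6 = 72^4·72^2 ≡ 133
72^9 = 72^8·72^1 ≡ 19
72^10 = 72^8·72^2 ≡ 101
72^12 = 72^8·72^4 ≡ 132
72^15 = 72^8·72^4·72^2·72^1 ≡ 174
72^18 = 72^16·72^2 ≡ 180
72^20 = 72^16·72^4 ≡ 65
72^30 = 72^16·72^8·72^4·72^2 ≡ 49
72^36 = 72^32·72^4 ≡ 1  ← first divisor giving 1
The order is 36.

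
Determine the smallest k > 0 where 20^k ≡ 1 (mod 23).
22

23 is prime, so ord(20) divides φ(23) = 22.
Divisors of 22: 1, 2, 11, 22.
Repeated squaring: 20^1 ≡ 20, 20^2 ≡ 9, 20^4 ≡ 12, 20^8 ≡ 6, 20^16 ≡ 13 (mod 23).
Test 20^d mod 23 for each divisor d in increasing order:
20^1 ≡ 20
20^2 ≡ 9
20^11 = 20^8·20^2·20^1 ≡ 22
20^22 = 20^16·20^4·20^2 ≡ 1  ← first divisor giving 1
The order is 22.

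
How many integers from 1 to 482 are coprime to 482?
240

482 = 2 × 241
φ(n) = n × ∏(1 - 1/p) for each prime p dividing n
φ(482) = 482 × (1 - 1/2) × (1 - 1/241) = 240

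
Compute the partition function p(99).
169229875

p(n) counts ways to write n as a sum of positive integers (order ignored).
Euler's pentagonal recurrence: p(k) = p(k-1) + p(k-2) - p(k-5) - p(k-7) + p(k-12) + p(k-15) - ... (offsets j(3j∓1)/2, signs ++--, p(0)=1, p(<0)=0).
DP table for k = 0..98: p(0)=1, p(1)=1, p(2)=2, p(3)=3, p(4)=5, p(5)=7, p(6)=11, p(7)=15, p(8)=22, p(9)=30, p(10)=42, p(11)=56, p(12)=77, p(13)=101, p(14)=135, p(15)=176, p(16)=231, p(17)=297, p(18)=385, p(19)=490, p(20)=627, p(21)=792, p(22)=1002, p(23)=1255, p(24)=1575, p(25)=1958, p(26)=2436, p(27)=3010, p(28)=3718, p(29)=4565, p(30)=5604, p(31)=6842, p(32)=8349, p(33)=10143, p(34)=12310, p(35)=14883, p(36)=17977, p(37)=21637, p(38)=26015, p(39)=31185, p(40)=37338, p(41)=44583, p(42)=53174, p(43)=63261, p(44)=75175, p(45)=89134, p(46)=105558, p(47)=124754, p(48)=147273, p(49)=173525, p(50)=204226, p(51)=239943, p(52)=281589, p(53)=329931, p(54)=386155, p(55)=451276, p(56)=526823, p(57)=614154, p(58)=715220, p(59)=831820, p(60)=966467, p(61)=1121505, p(62)=1300156, p(63)=1505499, p(64)=1741630, p(65)=2012558, p(66)=2323520, p(67)=2679689, p(68)=3087735, p(69)=3554345, p(70)=4087968, p(71)=4697205, p(72)=5392783, p(73)=6185689, p(74)=7089500, p(75)=8118264, p(76)=9289091, p(77)=10619863, p(78)=12132164, p(79)=13848650, p(80)=15796476, p(81)=18004327, p(82)=20506255, p(83)=23338469, p(84)=26543660, p(85)=30167357, p(86)=34262962, p(87)=38887673, p(88)=44108109, p(89)=49995925, p(90)=56634173, p(91)=64112359, p(92)=72533807, p(93)=82010177, p(94)=92669720, p(95)=104651419, p(96)=118114304, p(97)=133230930, p(98)=150198136.
Final step: p(99) = p(98) + p(97) - p(94) - p(92) + p(87) + p(84) - p(77) - p(73) + p(64) + p(59) - p(48) - p(42) + p(29) + p(22) - p(7)
= 150198136 + 133230930 - 92669720 - 72533807 + 38887673 + 26543660 - 10619863 - 6185689 + 1741630 + 831820 - 147273 - 53174 + 4565 + 1002 - 15
= 169229875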